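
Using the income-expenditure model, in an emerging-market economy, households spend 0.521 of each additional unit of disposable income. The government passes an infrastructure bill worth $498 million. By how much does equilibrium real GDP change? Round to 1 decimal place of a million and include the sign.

Government-spending multiplier = 1/(1 − MPC) = 1/(1 − 0.521) = 1/0.479 ≈ 2.088.
ΔY = k × ΔG = (+$498 million) / 0.479 ≈ +$1,039.7 million.

+$1,039.7 million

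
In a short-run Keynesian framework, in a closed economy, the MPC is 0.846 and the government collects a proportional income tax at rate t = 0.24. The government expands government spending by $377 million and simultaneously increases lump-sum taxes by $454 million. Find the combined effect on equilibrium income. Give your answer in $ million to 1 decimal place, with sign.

−$19.8 million

Expenditure multiplier = 1/(1 − c(1−t)) = 1/(1 − 0.846×0.76) = 1/0.35704 ≈ 2.801.
ΔG contributes k·ΔG = (+$377 million) / 0.35704 ≈ +$1,055.9 million.
ΔT of +$454 million changes first-round spending by −c·ΔT = −$384.084 million, contributing k·(−c·ΔT) = (−$384.084 million) / 0.35704 ≈ −$1,075.7 million.
Net ΔY = k(ΔG − c·ΔT) = (−$7.084 million) / 0.35704 ≈ −$19.8 million.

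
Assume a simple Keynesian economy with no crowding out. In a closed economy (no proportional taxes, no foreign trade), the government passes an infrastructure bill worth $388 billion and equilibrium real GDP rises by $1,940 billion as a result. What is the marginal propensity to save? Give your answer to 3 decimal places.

0.200

Implied spending multiplier k = ΔY/ΔG = 1,940/388 = 5.
Since k = 1/(1 − MPC), MPC = 1 − 1/k = 1 − ΔG/ΔY = 1 − 388/1,940 = 0.800.
MPS = 1 − MPC = 0.200.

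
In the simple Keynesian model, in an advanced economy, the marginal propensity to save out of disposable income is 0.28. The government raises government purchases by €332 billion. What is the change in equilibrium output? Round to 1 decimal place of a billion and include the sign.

+€1,185.7 billion

MPC = 1 − MPS = 1 − 0.28 = 0.72.
Government-spending multiplier = 1/(1 − MPC) = 1/(1 − 0.72) = 1/0.28 ≈ 3.571.
ΔY = k × ΔG = (+€332 billion) / 0.28 ≈ +€1,185.7 billion.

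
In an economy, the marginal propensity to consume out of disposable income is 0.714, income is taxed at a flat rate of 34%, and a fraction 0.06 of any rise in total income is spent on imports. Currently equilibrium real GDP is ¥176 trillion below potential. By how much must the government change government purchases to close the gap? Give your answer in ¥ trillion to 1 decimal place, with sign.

Spending multiplier = 1/(1 − c(1−t) + m) = 1/(1 − 0.714×0.66 + 0.06) = 1/0.58876 ≈ 1.698.
Need ΔY = +¥176 trillion, so ΔG = ΔY/k = (+¥176 trillion) × 0.58876 ≈ +¥103.6 trillion.
The government should increase government purchases by ¥103.6 trillion.

+¥103.6 trillion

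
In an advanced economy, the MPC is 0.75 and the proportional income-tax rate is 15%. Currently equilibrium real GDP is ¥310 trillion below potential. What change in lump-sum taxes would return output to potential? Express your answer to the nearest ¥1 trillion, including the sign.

Spending multiplier = 1/(1 − c(1−t)) = 1/(1 − 0.75×0.85) = 1/0.3625 ≈ 2.759.
Tax multiplier = −c·k = −0.75/0.3625 ≈ −2.069. Need ΔY = +¥310 trillion, so ΔT = ΔY/(−c·k) = −(+¥310 trillion) × 0.3625 / 0.75 ≈ −¥150 trillion.
The government should cut lump-sum taxes by ¥150 trillion.

−¥150 trillion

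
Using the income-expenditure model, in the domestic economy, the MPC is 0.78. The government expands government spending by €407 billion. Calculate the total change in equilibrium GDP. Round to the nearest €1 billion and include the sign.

Government-spending multiplier = 1/(1 − MPC) = 1/(1 − 0.78) = 1/0.22 ≈ 4.545.
ΔY = k × ΔG = (+€407 billion) / 0.22 = +€1,850 billion.

+€1,850 billion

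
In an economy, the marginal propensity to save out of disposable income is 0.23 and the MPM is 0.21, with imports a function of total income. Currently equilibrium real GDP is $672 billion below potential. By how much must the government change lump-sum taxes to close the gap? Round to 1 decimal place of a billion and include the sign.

−$384.0 billion

MPC = 1 − MPS = 1 − 0.23 = 0.77.
Spending multiplier = 1/(1 − c + m) = 1/(1 − 0.77 + 0.21) = 1/0.44 ≈ 2.273.
Tax multiplier = −c·k = −0.77/0.44 = −1.75. Need ΔY = +$672 billion, so ΔT = ΔY/(−c·k) = −(+$672 billion) × 0.44 / 0.77 = −$384 billion.
The government should cut lump-sum taxes by $384 billion.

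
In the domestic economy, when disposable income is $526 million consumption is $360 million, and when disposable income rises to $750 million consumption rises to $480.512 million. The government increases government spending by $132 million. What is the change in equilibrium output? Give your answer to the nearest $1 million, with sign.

+$286 million

MPC = ΔC/ΔYd = (480.512 − 360)/(750 − 526) = 120.512/224 = 0.538.
Spending multiplier = 1/(1 − MPC) = 1/(1 − 0.538) = 1/0.462 ≈ 2.165.
ΔY = k × ΔG = (+$132 million) / 0.462 ≈ +$286 million.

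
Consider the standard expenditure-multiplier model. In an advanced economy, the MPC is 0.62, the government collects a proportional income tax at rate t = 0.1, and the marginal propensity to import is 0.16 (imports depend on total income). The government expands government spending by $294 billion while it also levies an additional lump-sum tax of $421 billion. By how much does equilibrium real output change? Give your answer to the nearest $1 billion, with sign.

Expenditure multiplier = 1/(1 − c(1−t) + m) = 1/(1 − 0.62×0.9 + 0.16) = 1/0.602 ≈ 1.661.
ΔG contributes k·ΔG = (+$294 billion) / 0.602 ≈ +$488.4 billion.
ΔT of +$421 billion changes first-round spending by −c·ΔT = −$261.02 billion, contributing k·(−c·ΔT) = (−$261.02 billion) / 0.602 ≈ −$433.6 billion.
Net ΔY = k(ΔG − c·ΔT) = (+$32.98 billion) / 0.602 ≈ +$55 billion.

+$55 billion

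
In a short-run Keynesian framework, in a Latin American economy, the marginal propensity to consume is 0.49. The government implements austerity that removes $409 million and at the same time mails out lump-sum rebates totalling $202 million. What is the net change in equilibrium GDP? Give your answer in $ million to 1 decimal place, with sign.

Expenditure multiplier = 1/(1 − MPC) = 1/(1 − 0.49) = 1/0.51 ≈ 1.961.
ΔG contributes k·ΔG = (−$409 million) / 0.51 ≈ −$802 million.
ΔT of −$202 million changes first-round spending by −c·ΔT = +$98.98 million, contributing k·(−c·ΔT) = (+$98.98 million) / 0.51 ≈ +$194.1 million.
Net ΔY = k(ΔG − c·ΔT) = (−$310.02 million) / 0.51 ≈ −$607.9 million.

−$607.9 million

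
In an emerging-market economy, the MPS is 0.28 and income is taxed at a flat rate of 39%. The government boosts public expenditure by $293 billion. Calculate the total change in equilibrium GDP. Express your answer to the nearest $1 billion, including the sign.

MPC = 1 − MPS = 1 − 0.28 = 0.72.
Expenditure multiplier = 1/(1 − c(1−t)) = 1/(1 − 0.72×0.61) = 1/0.5608 ≈ 1.783.
ΔY = k × ΔG = (+$293 billion) / 0.5608 ≈ +$522 billion.

+$522 billion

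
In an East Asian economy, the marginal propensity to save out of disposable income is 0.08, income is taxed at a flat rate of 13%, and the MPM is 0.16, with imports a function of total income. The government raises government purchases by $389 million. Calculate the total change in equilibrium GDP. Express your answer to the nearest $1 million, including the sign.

MPC = 1 − MPS = 1 − 0.08 = 0.92.
Spending multiplier = 1/(1 − c(1−t) + m) = 1/(1 − 0.92×0.87 + 0.16) = 1/0.3596 ≈ 2.781.
ΔY = k × ΔG = (+$389 million) / 0.3596 ≈ +$1,082 million.

+$1,082 million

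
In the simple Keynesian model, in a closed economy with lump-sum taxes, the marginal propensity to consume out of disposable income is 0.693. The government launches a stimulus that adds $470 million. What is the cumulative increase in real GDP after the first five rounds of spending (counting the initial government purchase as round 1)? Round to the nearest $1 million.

$1,286 million

Round 1 adds ΔG = $470 million; each later round is MPC = 0.693 times the previous.
After 5 rounds: 470 + 325.71 + 225.71703 + 156.42190179 + 108.40037794047 = ΔG·(1 − c^5)/(1 − c) = 470 × (1 − 0.159832897686693)/0.307 ≈ $1,286 million.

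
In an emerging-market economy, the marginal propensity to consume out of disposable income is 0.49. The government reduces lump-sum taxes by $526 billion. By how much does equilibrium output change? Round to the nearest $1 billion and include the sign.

A lump-sum tax change of −$526 billion shifts disposable income by +$526 billion; first-round consumption changes by −c × ΔT = −0.49 × (−$526 billion) = +$257.74 billion.
Expenditure multiplier = 1/(1 − MPC) = 1/(1 − 0.49) = 1/0.51 ≈ 1.961.
The tax multiplier is −c × k ≈ −0.961, so ΔY = k × (−c·ΔT) = (+$257.74 billion) / 0.51 ≈ +$505 billion.

+$505 billion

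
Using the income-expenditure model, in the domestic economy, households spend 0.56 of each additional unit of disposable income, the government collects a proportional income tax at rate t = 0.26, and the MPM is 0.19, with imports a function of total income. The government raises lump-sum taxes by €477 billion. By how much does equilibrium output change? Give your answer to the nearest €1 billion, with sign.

−€344 billion

A lump-sum tax change of +€477 billion shifts disposable income by −€477 billion; first-round consumption changes by −c × ΔT = −0.56 × (+€477 billion) = −€267.12 billion.
Expenditure multiplier = 1/(1 − c(1−t) + m) = 1/(1 − 0.56×0.74 + 0.19) = 1/0.7756 ≈ 1.289.
The tax multiplier is −c × k ≈ −0.722, so ΔY = k × (−c·ΔT) = (−€267.12 billion) / 0.7756 ≈ −€344 billion.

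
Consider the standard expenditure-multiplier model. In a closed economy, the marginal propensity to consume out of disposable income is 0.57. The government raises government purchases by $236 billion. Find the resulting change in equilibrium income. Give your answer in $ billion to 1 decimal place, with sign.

+$548.8 billion

Government-spending multiplier = 1/(1 − MPC) = 1/(1 − 0.57) = 1/0.43 ≈ 2.326.
ΔY = k × ΔG = (+$236 billion) / 0.43 ≈ +$548.8 billion.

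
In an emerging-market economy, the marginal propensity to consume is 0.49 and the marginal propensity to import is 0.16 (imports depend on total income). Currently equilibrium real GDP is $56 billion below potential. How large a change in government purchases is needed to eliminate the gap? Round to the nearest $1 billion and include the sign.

+$38 billion

Spending multiplier = 1/(1 − c + m) = 1/(1 − 0.49 + 0.16) = 1/0.67 ≈ 1.493.
Need ΔY = +$56 billion, so ΔG = ΔY/k = (+$56 billion) × 0.67 ≈ +$38 billion.
The government should increase government purchases by $38 billion.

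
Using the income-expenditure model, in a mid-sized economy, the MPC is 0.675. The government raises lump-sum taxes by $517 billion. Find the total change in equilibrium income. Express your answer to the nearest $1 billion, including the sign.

A lump-sum tax change of +$517 billion shifts disposable income by −$517 billion; first-round consumption changes by −c × ΔT = −0.675 × (+$517 billion) = −$348.975 billion.
Expenditure multiplier = 1/(1 − MPC) = 1/(1 − 0.675) = 1/0.325 ≈ 3.077.
The tax multiplier is −c × k ≈ −2.077, so ΔY = k × (−c·ΔT) = (−$348.975 billion) / 0.325 ≈ −$1,074 billion.

−$1,074 billion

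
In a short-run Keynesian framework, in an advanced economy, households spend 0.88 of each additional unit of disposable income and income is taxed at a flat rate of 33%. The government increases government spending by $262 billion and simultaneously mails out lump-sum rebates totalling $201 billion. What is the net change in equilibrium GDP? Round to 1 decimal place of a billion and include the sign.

Expenditure multiplier = 1/(1 − c(1−t)) = 1/(1 − 0.88×0.67) = 1/0.4104 ≈ 2.437.
ΔG contributes k·ΔG = (+$262 billion) / 0.4104 ≈ +$638.4 billion.
ΔT of −$201 billion changes first-round spending by −c·ΔT = +$176.88 billion, contributing k·(−c·ΔT) = (+$176.88 billion) / 0.4104 ≈ +$431 billion.
Net ΔY = k(ΔG − c·ΔT) = (+$438.88 billion) / 0.4104 ≈ +$1,069.4 billion.

+$1,069.4 billion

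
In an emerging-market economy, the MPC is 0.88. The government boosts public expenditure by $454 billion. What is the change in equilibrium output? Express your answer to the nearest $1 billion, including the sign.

+$3,783 billion

Government-spending multiplier = 1/(1 − MPC) = 1/(1 − 0.88) = 1/0.12 ≈ 8.333.
ΔY = k × ΔG = (+$454 billion) / 0.12 ≈ +$3,783 billion.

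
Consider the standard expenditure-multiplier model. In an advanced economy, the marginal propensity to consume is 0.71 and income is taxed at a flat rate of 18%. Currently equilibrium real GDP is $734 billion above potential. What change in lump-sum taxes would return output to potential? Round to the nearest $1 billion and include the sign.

+$432 billion

Spending multiplier = 1/(1 − c(1−t)) = 1/(1 − 0.71×0.82) = 1/0.4178 ≈ 2.393.
Tax multiplier = −c·k = −0.71/0.4178 ≈ −1.699. Need ΔY = −$734 billion, so ΔT = ΔY/(−c·k) = −(−$734 billion) × 0.4178 / 0.71 ≈ +$432 billion.
The government should raise lump-sum taxes by $432 billion.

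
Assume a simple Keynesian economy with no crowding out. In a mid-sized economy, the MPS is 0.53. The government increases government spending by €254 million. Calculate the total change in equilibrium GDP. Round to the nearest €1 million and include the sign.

MPC = 1 − MPS = 1 − 0.53 = 0.47.
Expenditure multiplier = 1/(1 − MPC) = 1/(1 − 0.47) = 1/0.53 ≈ 1.887.
ΔY = k × ΔG = (+€254 million) / 0.53 ≈ +€479 million.

+€479 million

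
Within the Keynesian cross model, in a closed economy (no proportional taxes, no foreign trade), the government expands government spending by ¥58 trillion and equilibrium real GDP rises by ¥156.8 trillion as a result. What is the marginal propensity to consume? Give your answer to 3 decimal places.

Implied spending multiplier k = ΔY/ΔG = 156.8/58 ≈ 2.7034.
Since k = 1/(1 − MPC), MPC = 1 − 1/k = 1 − ΔG/ΔY = 1 − 58/156.8 ≈ 0.630.

0.630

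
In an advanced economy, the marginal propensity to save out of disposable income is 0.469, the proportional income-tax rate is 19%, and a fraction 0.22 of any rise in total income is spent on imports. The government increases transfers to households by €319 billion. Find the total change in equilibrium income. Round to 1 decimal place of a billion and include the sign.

MPC = 1 − MPS = 1 − 0.469 = 0.531.
The transfer change shifts disposable income by +€319 billion, so first-round consumption changes by c·ΔTR = 0.531 × (+€319 billion) = +€169.389 billion.
Expenditure multiplier = 1/(1 − c(1−t) + m) = 1/(1 − 0.531×0.81 + 0.22) = 1/0.78989 ≈ 1.266.
The transfer multiplier is c × k ≈ 0.672, so ΔY = k × (c·ΔTR) = (+€169.389 billion) / 0.78989 ≈ +€214.4 billion.

+€214.4 billion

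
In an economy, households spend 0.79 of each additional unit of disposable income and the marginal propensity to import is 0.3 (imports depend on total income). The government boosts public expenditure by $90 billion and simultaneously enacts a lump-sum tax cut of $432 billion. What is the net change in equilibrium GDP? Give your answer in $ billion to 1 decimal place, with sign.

+$845.6 billion

Expenditure multiplier = 1/(1 − c + m) = 1/(1 − 0.79 + 0.3) = 1/0.51 ≈ 1.961.
ΔG contributes k·ΔG = (+$90 billion) / 0.51 ≈ +$176.5 billion.
ΔT of −$432 billion changes first-round spending by −c·ΔT = +$341.28 billion, contributing k·(−c·ΔT) = (+$341.28 billion) / 0.51 ≈ +$669.2 billion.
Net ΔY = k(ΔG − c·ΔT) = (+$431.28 billion) / 0.51 ≈ +$845.6 billion.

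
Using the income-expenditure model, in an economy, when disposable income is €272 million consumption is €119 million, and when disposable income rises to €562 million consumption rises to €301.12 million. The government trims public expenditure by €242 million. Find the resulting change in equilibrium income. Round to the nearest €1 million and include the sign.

MPC = ΔC/ΔYd = (301.12 − 119)/(562 − 272) = 182.12/290 = 0.628.
Spending multiplier = 1/(1 − MPC) = 1/(1 − 0.628) = 1/0.372 ≈ 2.688.
ΔY = k × ΔG = (−€242 million) / 0.372 ≈ −€651 million.

−€651 million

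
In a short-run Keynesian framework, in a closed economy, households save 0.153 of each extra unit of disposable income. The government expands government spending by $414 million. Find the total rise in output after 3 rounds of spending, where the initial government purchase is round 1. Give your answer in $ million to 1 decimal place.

$1,061.7 million

MPC = 1 − MPS = 1 − 0.153 = 0.847.
Round 1 adds ΔG = $414 million; each later round is MPC = 0.847 times the previous.
After 3 rounds: 414 + 350.658 + 297.007326 = ΔG·(1 − c^3)/(1 − c) = 414 × (1 − 0.607645423)/0.153 ≈ $1,061.7 million.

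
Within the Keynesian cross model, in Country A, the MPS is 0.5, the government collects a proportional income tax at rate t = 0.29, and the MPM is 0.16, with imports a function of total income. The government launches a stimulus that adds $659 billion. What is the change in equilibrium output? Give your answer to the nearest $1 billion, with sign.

MPC = 1 − MPS = 1 − 0.5 = 0.5.
Government-spending multiplier = 1/(1 − c(1−t) + m) = 1/(1 − 0.5×0.71 + 0.16) = 1/0.805 ≈ 1.242.
ΔY = k × ΔG = (+$659 billion) / 0.805 ≈ +$819 billion.

+$819 billion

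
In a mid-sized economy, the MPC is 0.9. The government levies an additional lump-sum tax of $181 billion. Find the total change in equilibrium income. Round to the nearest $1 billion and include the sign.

A lump-sum tax change of +$181 billion shifts disposable income by −$181 billion; first-round consumption changes by −c × ΔT = −0.9 × (+$181 billion) = −$162.9 billion.
Expenditure multiplier = 1/(1 − MPC) = 1/(1 − 0.9) = 1/0.1 = 10.
The tax multiplier is −c × k = −9, so ΔY = k × (−c·ΔT) = (−$162.9 billion) / 0.1 = −$1,629 billion.

−$1,629 billion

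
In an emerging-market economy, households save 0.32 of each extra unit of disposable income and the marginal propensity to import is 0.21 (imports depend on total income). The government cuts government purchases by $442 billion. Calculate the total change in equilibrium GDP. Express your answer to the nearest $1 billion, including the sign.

−$834 billion

MPC = 1 − MPS = 1 − 0.32 = 0.68.
Spending multiplier = 1/(1 − c + m) = 1/(1 − 0.68 + 0.21) = 1/0.53 ≈ 1.887.
ΔY = k × ΔG = (−$442 billion) / 0.53 ≈ −$834 billion.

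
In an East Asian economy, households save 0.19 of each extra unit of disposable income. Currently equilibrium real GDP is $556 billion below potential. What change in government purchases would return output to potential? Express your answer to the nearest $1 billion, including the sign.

MPC = 1 − MPS = 1 − 0.19 = 0.81.
Spending multiplier = 1/(1 − MPC) = 1/(1 − 0.81) = 1/0.19 ≈ 5.263.
Need ΔY = +$556 billion, so ΔG = ΔY/k = (+$556 billion) × 0.19 ≈ +$106 billion.
The government should increase government purchases by $106 billion.

+$106 billion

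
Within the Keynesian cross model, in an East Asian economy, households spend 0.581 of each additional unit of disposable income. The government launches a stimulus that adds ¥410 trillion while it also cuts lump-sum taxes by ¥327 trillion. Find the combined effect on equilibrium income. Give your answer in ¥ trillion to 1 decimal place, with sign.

+¥1,431.9 trillion

Expenditure multiplier = 1/(1 − MPC) = 1/(1 − 0.581) = 1/0.419 ≈ 2.387.
ΔG contributes k·ΔG = (+¥410 trillion) / 0.419 ≈ +¥978.5 trillion.
ΔT of −¥327 trillion changes first-round spending by −c·ΔT = +¥189.987 trillion, contributing k·(−c·ΔT) = (+¥189.987 trillion) / 0.419 ≈ +¥453.4 trillion.
Net ΔY = k(ΔG − c·ΔT) = (+¥599.987 trillion) / 0.419 ≈ +¥1,431.9 trillion.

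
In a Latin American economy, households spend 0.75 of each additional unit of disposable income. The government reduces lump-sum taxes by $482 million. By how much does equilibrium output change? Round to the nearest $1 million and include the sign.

A lump-sum tax change of −$482 million shifts disposable income by +$482 million; first-round consumption changes by −c × ΔT = −0.75 × (−$482 million) = +$361.5 million.
Expenditure multiplier = 1/(1 − MPC) = 1/(1 − 0.75) = 1/0.25 = 4.
The tax multiplier is −c × k = −3, so ΔY = k × (−c·ΔT) = (+$361.5 million) / 0.25 = +$1,446 million.

+$1,446 million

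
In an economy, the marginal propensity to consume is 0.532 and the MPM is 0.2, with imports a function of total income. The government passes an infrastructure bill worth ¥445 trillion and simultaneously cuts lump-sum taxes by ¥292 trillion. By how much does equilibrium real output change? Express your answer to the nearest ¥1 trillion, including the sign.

Expenditure multiplier = 1/(1 − c + m) = 1/(1 − 0.532 + 0.2) = 1/0.668 ≈ 1.497.
ΔG contributes k·ΔG = (+¥445 trillion) / 0.668 ≈ +¥666.2 trillion.
ΔT of −¥292 trillion changes first-round spending by −c·ΔT = +¥155.344 trillion, contributing k·(−c·ΔT) = (+¥155.344 trillion) / 0.668 ≈ +¥232.6 trillion.
Net ΔY = k(ΔG − c·ΔT) = (+¥600.344 trillion) / 0.668 ≈ +¥899 trillion.

+¥899 trillion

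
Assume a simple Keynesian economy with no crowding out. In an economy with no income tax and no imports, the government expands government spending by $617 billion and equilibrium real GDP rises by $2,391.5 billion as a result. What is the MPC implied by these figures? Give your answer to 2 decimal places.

0.74

Implied spending multiplier k = ΔY/ΔG = 2,391.5/617 ≈ 3.876.
Since k = 1/(1 − MPC), MPC = 1 − 1/k = 1 − ΔG/ΔY = 1 − 617/2,391.5 ≈ 0.74.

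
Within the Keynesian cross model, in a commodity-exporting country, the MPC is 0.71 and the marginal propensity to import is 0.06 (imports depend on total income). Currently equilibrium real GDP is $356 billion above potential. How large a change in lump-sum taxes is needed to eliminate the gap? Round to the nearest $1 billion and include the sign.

Spending multiplier = 1/(1 − c + m) = 1/(1 − 0.71 + 0.06) = 1/0.35 ≈ 2.857.
Tax multiplier = −c·k = −0.71/0.35 ≈ −2.029. Need ΔY = −$356 billion, so ΔT = ΔY/(−c·k) = −(−$356 billion) × 0.35 / 0.71 ≈ +$175 billion.
The government should raise lump-sum taxes by $175 billion.

+$175 billion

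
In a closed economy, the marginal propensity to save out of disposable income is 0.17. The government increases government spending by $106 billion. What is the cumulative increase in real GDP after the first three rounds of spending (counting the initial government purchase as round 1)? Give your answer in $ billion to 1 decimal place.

MPC = 1 − MPS = 1 − 0.17 = 0.83.
Round 1 adds ΔG = $106 billion; each later round is MPC = 0.83 times the previous.
After 3 rounds: 106 + 87.98 + 73.0234 = ΔG·(1 − c^3)/(1 − c) = 106 × (1 − 0.571787)/0.17 ≈ $267 billion.

$267.0 billion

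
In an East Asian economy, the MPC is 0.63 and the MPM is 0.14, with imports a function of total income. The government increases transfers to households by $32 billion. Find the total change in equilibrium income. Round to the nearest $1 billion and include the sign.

The transfer change shifts disposable income by +$32 billion, so first-round consumption changes by c·ΔTR = 0.63 × (+$32 billion) = +$20.16 billion.
Expenditure multiplier = 1/(1 − c + m) = 1/(1 − 0.63 + 0.14) = 1/0.51 ≈ 1.961.
The transfer multiplier is c × k ≈ 1.235, so ΔY = k × (c·ΔTR) = (+$20.16 billion) / 0.51 ≈ +$40 billion.

+$40 billion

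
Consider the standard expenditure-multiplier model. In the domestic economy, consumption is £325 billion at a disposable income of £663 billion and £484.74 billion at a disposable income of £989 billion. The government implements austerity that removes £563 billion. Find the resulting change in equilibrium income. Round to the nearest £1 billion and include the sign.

−£1,104 billion

MPC = ΔC/ΔYd = (484.74 − 325)/(989 − 663) = 159.74/326 = 0.49.
Government-spending multiplier = 1/(1 − MPC) = 1/(1 − 0.49) = 1/0.51 ≈ 1.961.
ΔY = k × ΔG = (−£563 billion) / 0.51 ≈ −£1,104 billion.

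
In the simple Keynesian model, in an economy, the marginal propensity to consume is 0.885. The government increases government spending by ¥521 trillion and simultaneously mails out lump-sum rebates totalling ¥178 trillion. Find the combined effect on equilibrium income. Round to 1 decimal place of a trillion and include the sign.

Expenditure multiplier = 1/(1 − MPC) = 1/(1 − 0.885) = 1/0.115 ≈ 8.696.
ΔG contributes k·ΔG = (+¥521 trillion) / 0.115 ≈ +¥4,530.4 trillion.
ΔT of −¥178 trillion changes first-round spending by −c·ΔT = +¥157.53 trillion, contributing k·(−c·ΔT) = (+¥157.53 trillion) / 0.115 ≈ +¥1,369.8 trillion.
Net ΔY = k(ΔG − c·ΔT) = (+¥678.53 trillion) / 0.115 ≈ +¥5,900.3 trillion.

+¥5,900.3 trillion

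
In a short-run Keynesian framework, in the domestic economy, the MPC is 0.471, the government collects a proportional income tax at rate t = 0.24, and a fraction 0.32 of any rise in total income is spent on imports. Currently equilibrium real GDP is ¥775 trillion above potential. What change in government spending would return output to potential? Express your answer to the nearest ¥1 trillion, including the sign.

−¥746 trillion

Spending multiplier = 1/(1 − c(1−t) + m) = 1/(1 − 0.471×0.76 + 0.32) = 1/0.96204 ≈ 1.039.
Need ΔY = −¥775 trillion, so ΔG = ΔY/k = (−¥775 trillion) × 0.96204 ≈ −¥746 trillion.
The government should cut government spending by ¥746 trillion.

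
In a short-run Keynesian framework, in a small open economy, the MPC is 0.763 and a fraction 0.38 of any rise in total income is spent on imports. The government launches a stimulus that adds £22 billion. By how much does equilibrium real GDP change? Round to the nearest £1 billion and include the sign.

+£36 billion

Expenditure multiplier = 1/(1 − c + m) = 1/(1 − 0.763 + 0.38) = 1/0.617 ≈ 1.621.
ΔY = k × ΔG = (+£22 billion) / 0.617 ≈ +£36 billion.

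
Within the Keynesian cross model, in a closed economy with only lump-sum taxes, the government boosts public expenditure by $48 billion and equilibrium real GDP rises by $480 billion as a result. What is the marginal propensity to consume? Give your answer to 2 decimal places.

Implied spending multiplier k = ΔY/ΔG = 480/48 = 10.
Since k = 1/(1 − MPC), MPC = 1 − 1/k = 1 − ΔG/ΔY = 1 − 48/480 = 0.90.

0.90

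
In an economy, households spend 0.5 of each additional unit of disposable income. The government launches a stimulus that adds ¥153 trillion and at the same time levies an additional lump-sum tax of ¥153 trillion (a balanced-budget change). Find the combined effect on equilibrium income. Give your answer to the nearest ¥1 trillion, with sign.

+¥153 trillion

Expenditure multiplier = 1/(1 − MPC) = 1/(1 − 0.5) = 1/0.5 = 2.
ΔG contributes k·ΔG = (+¥153 trillion) / 0.5 = +¥306 trillion.
ΔT of +¥153 trillion changes first-round spending by −c·ΔT = −¥76.5 trillion, contributing k·(−c·ΔT) = (−¥76.5 trillion) / 0.5 = −¥153 trillion.
With ΔG = ΔT and no other leakages, the balanced-budget multiplier is 1, so ΔY = ΔG = +¥153 trillion.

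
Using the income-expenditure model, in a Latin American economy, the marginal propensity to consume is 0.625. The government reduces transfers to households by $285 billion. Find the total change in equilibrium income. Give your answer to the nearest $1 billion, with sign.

The transfer change shifts disposable income by −$285 billion, so first-round consumption changes by c·ΔTR = 0.625 × (−$285 billion) = −$178.125 billion.
Expenditure multiplier = 1/(1 − MPC) = 1/(1 − 0.625) = 1/0.375 ≈ 2.667.
The transfer multiplier is c × k ≈ 1.667, so ΔY = k × (c·ΔTR) = (−$178.125 billion) / 0.375 = −$475 billion.

−$475 billion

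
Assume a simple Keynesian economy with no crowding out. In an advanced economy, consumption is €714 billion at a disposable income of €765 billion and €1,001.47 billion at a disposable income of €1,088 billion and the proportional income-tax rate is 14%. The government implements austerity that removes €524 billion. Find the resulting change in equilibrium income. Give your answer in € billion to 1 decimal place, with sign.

−€2,233.6 billion

MPC = ΔC/ΔYd = (1,001.47 − 714)/(1,088 − 765) = 287.47/323 = 0.89.
Government-spending multiplier = 1/(1 − c(1−t)) = 1/(1 − 0.89×0.86) = 1/0.2346 ≈ 4.263.
ΔY = k × ΔG = (−€524 billion) / 0.2346 ≈ −€2,233.6 billion.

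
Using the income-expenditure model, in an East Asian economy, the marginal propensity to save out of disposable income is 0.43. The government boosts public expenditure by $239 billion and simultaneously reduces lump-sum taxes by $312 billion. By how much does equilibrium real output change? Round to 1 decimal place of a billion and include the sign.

MPC = 1 − MPS = 1 − 0.43 = 0.57.
Expenditure multiplier = 1/(1 − MPC) = 1/(1 − 0.57) = 1/0.43 ≈ 2.326.
ΔG contributes k·ΔG = (+$239 billion) / 0.43 ≈ +$555.8 billion.
ΔT of −$312 billion changes first-round spending by −c·ΔT = +$177.84 billion, contributing k·(−c·ΔT) = (+$177.84 billion) / 0.43 ≈ +$413.6 billion.
Net ΔY = k(ΔG − c·ΔT) = (+$416.84 billion) / 0.43 ≈ +$969.4 billion.

+$969.4 billion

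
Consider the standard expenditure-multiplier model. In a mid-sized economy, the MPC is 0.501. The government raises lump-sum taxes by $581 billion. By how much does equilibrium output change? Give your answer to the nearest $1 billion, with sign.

−$583 billion

A lump-sum tax change of +$581 billion shifts disposable income by −$581 billion; first-round consumption changes by −c × ΔT = −0.501 × (+$581 billion) = −$291.081 billion.
Expenditure multiplier = 1/(1 − MPC) = 1/(1 − 0.501) = 1/0.499 ≈ 2.004.
The tax multiplier is −c × k ≈ −1.004, so ΔY = k × (−c·ΔT) = (−$291.081 billion) / 0.499 ≈ −$583 billion.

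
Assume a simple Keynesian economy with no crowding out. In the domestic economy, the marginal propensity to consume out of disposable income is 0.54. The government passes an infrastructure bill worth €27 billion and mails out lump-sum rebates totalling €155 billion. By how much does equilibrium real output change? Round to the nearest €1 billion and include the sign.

Expenditure multiplier = 1/(1 − MPC) = 1/(1 − 0.54) = 1/0.46 ≈ 2.174.
ΔG contributes k·ΔG = (+€27 billion) / 0.46 ≈ +€58.7 billion.
ΔT of −€155 billion changes first-round spending by −c·ΔT = +€83.7 billion, contributing k·(−c·ΔT) = (+€83.7 billion) / 0.46 ≈ +€182 billion.
Net ΔY = k(ΔG − c·ΔT) = (+€110.7 billion) / 0.46 ≈ +€241 billion.

+€241 billion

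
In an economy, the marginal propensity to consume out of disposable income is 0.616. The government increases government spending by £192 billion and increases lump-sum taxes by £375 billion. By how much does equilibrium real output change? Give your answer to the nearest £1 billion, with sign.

−£102 billion

Expenditure multiplier = 1/(1 − MPC) = 1/(1 − 0.616) = 1/0.384 ≈ 2.604.
ΔG contributes k·ΔG = (+£192 billion) / 0.384 = +£500 billion.
ΔT of +£375 billion changes first-round spending by −c·ΔT = −£231 billion, contributing k·(−c·ΔT) = (−£231 billion) / 0.384 ≈ −£601.6 billion.
Net ΔY = k(ΔG − c·ΔT) = (−£39 billion) / 0.384 ≈ −£102 billion.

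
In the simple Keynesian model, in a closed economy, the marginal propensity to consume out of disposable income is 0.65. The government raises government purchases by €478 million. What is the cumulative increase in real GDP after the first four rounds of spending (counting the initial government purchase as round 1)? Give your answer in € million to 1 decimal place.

Round 1 adds ΔG = €478 million; each later round is MPC = 0.65 times the previous.
After 4 rounds: 478 + 310.7 + 201.955 + 131.27075 = ΔG·(1 − c^4)/(1 − c) = 478 × (1 − 0.17850625)/0.35 ≈ €1,121.9 million.

€1,121.9 million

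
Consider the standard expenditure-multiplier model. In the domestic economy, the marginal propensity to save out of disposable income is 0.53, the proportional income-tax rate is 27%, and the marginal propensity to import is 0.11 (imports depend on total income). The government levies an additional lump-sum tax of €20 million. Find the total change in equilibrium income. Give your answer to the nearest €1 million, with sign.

MPC = 1 − MPS = 1 − 0.53 = 0.47.
A lump-sum tax change of +€20 million shifts disposable income by −€20 million; first-round consumption changes by −c × ΔT = −0.47 × (+€20 million) = −€9.4 million.
Expenditure multiplier = 1/(1 − c(1−t) + m) = 1/(1 − 0.47×0.73 + 0.11) = 1/0.7669 ≈ 1.304.
The tax multiplier is −c × k ≈ −0.613, so ΔY = k × (−c·ΔT) = (−€9.4 million) / 0.7669 ≈ −€12 million.

−€12 million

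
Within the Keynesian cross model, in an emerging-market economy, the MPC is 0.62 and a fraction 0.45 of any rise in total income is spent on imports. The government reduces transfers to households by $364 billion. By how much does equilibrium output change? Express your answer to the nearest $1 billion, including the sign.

The transfer change shifts disposable income by −$364 billion, so first-round consumption changes by c·ΔTR = 0.62 × (−$364 billion) = −$225.68 billion.
Expenditure multiplier = 1/(1 − c + m) = 1/(1 − 0.62 + 0.45) = 1/0.83 ≈ 1.205.
The transfer multiplier is c × k ≈ 0.747, so ΔY = k × (c·ΔTR) = (−$225.68 billion) / 0.83 ≈ −$272 billion.

−$272 billion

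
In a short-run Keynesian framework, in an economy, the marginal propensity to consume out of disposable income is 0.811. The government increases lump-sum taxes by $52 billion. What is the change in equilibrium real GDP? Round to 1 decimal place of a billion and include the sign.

A lump-sum tax change of +$52 billion shifts disposable income by −$52 billion; first-round consumption changes by −c × ΔT = −0.811 × (+$52 billion) = −$42.172 billion.
Expenditure multiplier = 1/(1 − MPC) = 1/(1 − 0.811) = 1/0.189 ≈ 5.291.
The tax multiplier is −c × k ≈ −4.291, so ΔY = k × (−c·ΔT) = (−$42.172 billion) / 0.189 ≈ −$223.1 billion.

−$223.1 billion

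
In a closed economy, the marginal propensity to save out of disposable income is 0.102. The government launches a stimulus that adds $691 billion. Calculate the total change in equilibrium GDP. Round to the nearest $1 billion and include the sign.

MPC = 1 − MPS = 1 − 0.102 = 0.898.
Spending multiplier = 1/(1 − MPC) = 1/(1 − 0.898) = 1/0.102 ≈ 9.804.
ΔY = k × ΔG = (+$691 billion) / 0.102 ≈ +$6,775 billion.

+$6,775 billion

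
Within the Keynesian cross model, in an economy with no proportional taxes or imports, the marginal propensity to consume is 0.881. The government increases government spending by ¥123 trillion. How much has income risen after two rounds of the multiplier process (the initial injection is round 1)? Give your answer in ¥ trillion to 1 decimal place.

Round 1 adds ΔG = ¥123 trillion; each later round is MPC = 0.881 times the previous.
After 2 rounds: 123 + 108.363 = ΔG·(1 − c^2)/(1 − c) = 123 × (1 − 0.776161)/0.119 ≈ ¥231.4 trillion.

¥231.4 trillion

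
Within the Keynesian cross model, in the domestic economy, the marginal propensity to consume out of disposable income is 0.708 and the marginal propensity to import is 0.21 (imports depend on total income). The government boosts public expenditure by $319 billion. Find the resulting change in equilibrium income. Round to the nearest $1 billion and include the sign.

+$635 billion

Government-spending multiplier = 1/(1 − c + m) = 1/(1 − 0.708 + 0.21) = 1/0.502 ≈ 1.992.
ΔY = k × ΔG = (+$319 billion) / 0.502 ≈ +$635 billion.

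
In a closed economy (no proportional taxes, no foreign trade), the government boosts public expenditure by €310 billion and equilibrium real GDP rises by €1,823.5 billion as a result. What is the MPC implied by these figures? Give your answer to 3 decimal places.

0.830

Implied spending multiplier k = ΔY/ΔG = 1,823.5/310 ≈ 5.8823.
Since k = 1/(1 − MPC), MPC = 1 − 1/k = 1 − ΔG/ΔY = 1 − 310/1,823.5 ≈ 0.830.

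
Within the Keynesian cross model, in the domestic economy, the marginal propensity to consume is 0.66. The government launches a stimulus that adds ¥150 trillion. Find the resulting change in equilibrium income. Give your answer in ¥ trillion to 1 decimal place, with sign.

Expenditure multiplier = 1/(1 − MPC) = 1/(1 − 0.66) = 1/0.34 ≈ 2.941.
ΔY = k × ΔG = (+¥150 trillion) / 0.34 ≈ +¥441.2 trillion.

+¥441.2 trillion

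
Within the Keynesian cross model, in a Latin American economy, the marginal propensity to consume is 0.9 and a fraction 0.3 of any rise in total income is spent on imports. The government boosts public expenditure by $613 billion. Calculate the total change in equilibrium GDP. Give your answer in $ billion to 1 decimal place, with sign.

Government-spending multiplier = 1/(1 − c + m) = 1/(1 − 0.9 + 0.3) = 1/0.4 = 2.5.
ΔY = k × ΔG = (+$613 billion) / 0.4 = +$1,532.5 billion.

+$1,532.5 billion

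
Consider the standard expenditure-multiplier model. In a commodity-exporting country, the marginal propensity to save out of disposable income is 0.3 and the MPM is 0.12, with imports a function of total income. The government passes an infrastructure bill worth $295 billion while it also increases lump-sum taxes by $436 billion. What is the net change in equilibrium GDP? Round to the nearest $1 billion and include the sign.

MPC = 1 − MPS = 1 − 0.3 = 0.7.
Expenditure multiplier = 1/(1 − c + m) = 1/(1 − 0.7 + 0.12) = 1/0.42 ≈ 2.381.
ΔG contributes k·ΔG = (+$295 billion) / 0.42 ≈ +$702.4 billion.
ΔT of +$436 billion changes first-round spending by −c·ΔT = −$305.2 billion, contributing k·(−c·ΔT) = (−$305.2 billion) / 0.42 ≈ −$726.7 billion.
Net ΔY = k(ΔG − c·ΔT) = (−$10.2 billion) / 0.42 ≈ −$24 billion.

−$24 billion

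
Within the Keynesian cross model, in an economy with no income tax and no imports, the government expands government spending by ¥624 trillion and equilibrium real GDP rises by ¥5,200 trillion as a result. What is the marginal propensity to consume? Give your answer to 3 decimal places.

Implied spending multiplier k = ΔY/ΔG = 5,200/624 ≈ 8.3333.
Since k = 1/(1 − MPC), MPC = 1 − 1/k = 1 − ΔG/ΔY = 1 − 624/5,200 = 0.880.

0.880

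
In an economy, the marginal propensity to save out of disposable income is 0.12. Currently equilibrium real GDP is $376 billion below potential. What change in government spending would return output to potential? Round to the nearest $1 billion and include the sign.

MPC = 1 − MPS = 1 − 0.12 = 0.88.
Spending multiplier = 1/(1 − MPC) = 1/(1 − 0.88) = 1/0.12 ≈ 8.333.
Need ΔY = +$376 billion, so ΔG = ΔY/k = (+$376 billion) × 0.12 ≈ +$45 billion.
The government should increase government spending by $45 billion.

+$45 billion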